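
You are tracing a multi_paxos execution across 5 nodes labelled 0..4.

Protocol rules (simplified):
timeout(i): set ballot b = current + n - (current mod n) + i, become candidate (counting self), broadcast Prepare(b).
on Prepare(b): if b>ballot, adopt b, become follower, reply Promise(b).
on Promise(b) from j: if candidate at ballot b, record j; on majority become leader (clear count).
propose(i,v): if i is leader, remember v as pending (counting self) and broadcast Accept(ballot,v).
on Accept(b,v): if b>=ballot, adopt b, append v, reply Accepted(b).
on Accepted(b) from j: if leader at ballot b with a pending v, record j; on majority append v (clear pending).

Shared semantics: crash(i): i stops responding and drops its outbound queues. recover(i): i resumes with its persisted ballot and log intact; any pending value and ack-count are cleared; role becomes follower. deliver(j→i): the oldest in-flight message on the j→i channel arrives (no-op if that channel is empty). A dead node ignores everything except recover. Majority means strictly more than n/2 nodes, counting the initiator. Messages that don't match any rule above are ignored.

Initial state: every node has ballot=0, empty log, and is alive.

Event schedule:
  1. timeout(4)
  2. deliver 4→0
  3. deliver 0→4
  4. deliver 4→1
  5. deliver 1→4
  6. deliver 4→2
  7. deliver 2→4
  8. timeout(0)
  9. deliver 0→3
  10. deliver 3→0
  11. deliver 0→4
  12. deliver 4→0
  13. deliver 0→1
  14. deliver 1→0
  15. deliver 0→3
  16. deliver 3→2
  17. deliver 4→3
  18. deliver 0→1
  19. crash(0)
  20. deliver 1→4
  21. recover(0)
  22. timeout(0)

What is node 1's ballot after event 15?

10

step 1 timeout(4): 4={cand,b=9,log=-}
step 2 deliver 4→0: 0={foll,b=9,log=-}
step 3 deliver 0→4: —
step 4 deliver 4→1: 1={foll,b=9,log=-}
step 5 deliver 1→4: 4={lead,b=9,log=-}
step 6 deliver 4→2: 2={foll,b=9,log=-}
step 7 deliver 2→4: —
step 8 timeout(0): 0={cand,b=10,log=-}
step 9 deliver 0→3: 3={foll,b=10,log=-}
step 10 deliver 3→0: —
step 11 deliver 0→4: 4={foll,b=10,log=-}
step 12 deliver 4→0: 0={lead,b=10,log=-}
step 13 deliver 0→1: 1={foll,b=10,log=-}
step 14 deliver 1→0: —
step 15 deliver 0→3: —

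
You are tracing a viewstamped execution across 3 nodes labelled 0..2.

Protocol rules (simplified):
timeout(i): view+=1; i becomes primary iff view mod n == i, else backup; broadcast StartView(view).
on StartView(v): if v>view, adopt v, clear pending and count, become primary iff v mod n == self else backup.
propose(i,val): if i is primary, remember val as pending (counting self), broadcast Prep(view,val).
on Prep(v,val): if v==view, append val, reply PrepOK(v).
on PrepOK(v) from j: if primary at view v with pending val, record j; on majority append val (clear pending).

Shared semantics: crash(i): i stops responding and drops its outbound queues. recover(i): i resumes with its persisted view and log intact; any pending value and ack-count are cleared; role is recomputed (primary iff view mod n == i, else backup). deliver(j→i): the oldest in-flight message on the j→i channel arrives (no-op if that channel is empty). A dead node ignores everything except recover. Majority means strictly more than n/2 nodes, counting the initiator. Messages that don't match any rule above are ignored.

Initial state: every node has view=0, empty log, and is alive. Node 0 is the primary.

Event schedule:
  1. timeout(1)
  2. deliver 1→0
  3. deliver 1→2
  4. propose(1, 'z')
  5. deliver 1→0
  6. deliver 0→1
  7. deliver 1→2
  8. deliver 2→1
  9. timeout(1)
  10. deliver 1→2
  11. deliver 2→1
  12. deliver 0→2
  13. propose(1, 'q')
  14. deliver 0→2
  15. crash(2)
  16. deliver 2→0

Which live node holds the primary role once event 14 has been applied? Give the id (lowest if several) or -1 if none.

step 1 timeout(1): 1={prim,v=1,log=-}
step 2 deliver 1→0: 0={back,v=1,log=-}
step 3 deliver 1→2: 2={back,v=1,log=-}
step 4 propose(1,'z'): —
step 5 deliver 1→0: 0={back,v=1,log=z}
step 6 deliver 0→1: 1={prim,v=1,log=z}
step 7 deliver 1→2: 2={back,v=1,log=z}
step 8 deliver 2→1: —
step 9 timeout(1): 1={back,v=2,log=z}
step 10 deliver 1→2: 2={prim,v=2,log=z}
step 11 deliver 2→1: —
step 12 deliver 0→2: —
step 13 propose(1,'q'): —
step 14 deliver 0→2: —

2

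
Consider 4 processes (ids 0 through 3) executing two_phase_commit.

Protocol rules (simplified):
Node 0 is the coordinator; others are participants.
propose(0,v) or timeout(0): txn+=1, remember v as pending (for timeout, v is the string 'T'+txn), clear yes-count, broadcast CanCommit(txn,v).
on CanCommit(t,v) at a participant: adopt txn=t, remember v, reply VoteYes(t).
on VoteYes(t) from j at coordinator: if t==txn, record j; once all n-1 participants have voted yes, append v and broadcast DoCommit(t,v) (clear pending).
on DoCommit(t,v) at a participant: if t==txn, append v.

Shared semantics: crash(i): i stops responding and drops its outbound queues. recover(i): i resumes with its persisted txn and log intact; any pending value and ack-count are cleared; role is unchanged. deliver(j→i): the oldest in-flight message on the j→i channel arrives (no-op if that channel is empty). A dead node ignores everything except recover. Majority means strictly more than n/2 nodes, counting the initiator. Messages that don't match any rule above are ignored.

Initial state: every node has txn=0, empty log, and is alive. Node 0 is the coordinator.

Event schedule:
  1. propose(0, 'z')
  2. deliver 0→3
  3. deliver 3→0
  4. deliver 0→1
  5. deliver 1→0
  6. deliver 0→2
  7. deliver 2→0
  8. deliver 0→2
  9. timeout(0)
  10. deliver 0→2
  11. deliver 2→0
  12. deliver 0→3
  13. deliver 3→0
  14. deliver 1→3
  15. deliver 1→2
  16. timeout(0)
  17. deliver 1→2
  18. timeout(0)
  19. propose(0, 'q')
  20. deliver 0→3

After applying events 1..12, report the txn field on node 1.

1

step 1 propose(0,'z'): 0={coor,t=1,log=-}
step 2 deliver 0→3: 3={part,t=1,log=-}
step 3 deliver 3→0: —
step 4 deliver 0→1: 1={part,t=1,log=-}
step 5 deliver 1→0: —
step 6 deliver 0→2: 2={part,t=1,log=-}
step 7 deliver 2→0: 0={coor,t=1,log=z}
step 8 deliver 0→2: 2={part,t=1,log=z}
step 9 timeout(0): 0={coor,t=2,log=z}
step 10 deliver 0→2: 2={part,t=2,log=z}
step 11 deliver 2→0: —
step 12 deliver 0→3: 3={part,t=1,log=z}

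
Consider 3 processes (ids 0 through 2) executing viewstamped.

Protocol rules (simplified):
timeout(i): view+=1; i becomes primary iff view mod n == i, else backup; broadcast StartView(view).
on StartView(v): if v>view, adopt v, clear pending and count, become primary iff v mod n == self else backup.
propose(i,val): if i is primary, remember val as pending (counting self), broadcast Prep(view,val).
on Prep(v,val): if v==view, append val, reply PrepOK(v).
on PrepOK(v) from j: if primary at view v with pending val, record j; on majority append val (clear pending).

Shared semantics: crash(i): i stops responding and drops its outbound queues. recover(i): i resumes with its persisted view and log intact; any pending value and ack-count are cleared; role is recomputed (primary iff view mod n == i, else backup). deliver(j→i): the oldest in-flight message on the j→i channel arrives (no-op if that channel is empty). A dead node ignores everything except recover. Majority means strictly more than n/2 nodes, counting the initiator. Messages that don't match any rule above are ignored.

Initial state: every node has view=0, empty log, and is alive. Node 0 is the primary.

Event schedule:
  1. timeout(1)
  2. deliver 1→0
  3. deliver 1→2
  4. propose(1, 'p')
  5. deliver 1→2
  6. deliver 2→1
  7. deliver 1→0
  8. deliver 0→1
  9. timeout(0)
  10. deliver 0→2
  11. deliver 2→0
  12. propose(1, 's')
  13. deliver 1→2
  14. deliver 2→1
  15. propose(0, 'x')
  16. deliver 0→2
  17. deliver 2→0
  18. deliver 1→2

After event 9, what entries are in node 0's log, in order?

e1 timeout(1): 1[prim,v=1,-]
e2 deliver 1→0: 0[back,v=1,-]
e3 deliver 1→2: 2[back,v=1,-]
e4 propose(1,'p'): ·
e5 deliver 1→2: 2[back,v=1,p]
e6 deliver 2→1: 1[prim,v=1,p]
e7 deliver 1→0: 0[back,v=1,p]
e8 deliver 0→1: ·
e9 timeout(0): 0[back,v=2,p]

p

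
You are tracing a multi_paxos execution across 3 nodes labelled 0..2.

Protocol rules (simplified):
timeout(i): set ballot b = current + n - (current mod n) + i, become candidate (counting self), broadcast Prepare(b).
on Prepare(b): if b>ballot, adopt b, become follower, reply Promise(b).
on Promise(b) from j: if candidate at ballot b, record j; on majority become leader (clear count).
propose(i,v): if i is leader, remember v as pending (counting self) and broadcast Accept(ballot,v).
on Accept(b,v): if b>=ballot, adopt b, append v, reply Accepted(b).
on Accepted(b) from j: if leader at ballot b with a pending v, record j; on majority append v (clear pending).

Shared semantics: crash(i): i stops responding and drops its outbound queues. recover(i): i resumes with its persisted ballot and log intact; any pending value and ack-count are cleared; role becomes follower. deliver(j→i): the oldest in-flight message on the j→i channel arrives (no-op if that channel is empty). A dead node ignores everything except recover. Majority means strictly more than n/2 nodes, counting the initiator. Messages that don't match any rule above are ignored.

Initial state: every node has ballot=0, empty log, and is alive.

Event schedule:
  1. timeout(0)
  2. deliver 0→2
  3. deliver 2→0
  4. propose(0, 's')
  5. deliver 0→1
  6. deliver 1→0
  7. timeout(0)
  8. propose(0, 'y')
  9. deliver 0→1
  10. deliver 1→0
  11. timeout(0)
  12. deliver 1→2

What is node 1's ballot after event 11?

3

[1] timeout(0) → N0(cand b3 [-])
[2] deliver 0→2 → N2(foll b3 [-])
[3] deliver 2→0 → N0(lead b3 [-])
[4] propose(0,'s') → ∅
[5] deliver 0→1 → N1(foll b3 [-])
[6] deliver 1→0 → ∅
[7] timeout(0) → N0(cand b6 [-])
[8] propose(0,'y') → ∅
[9] deliver 0→1 → N1(foll b3 [s])
[10] deliver 1→0 → ∅
[11] timeout(0) → N0(cand b9 [-])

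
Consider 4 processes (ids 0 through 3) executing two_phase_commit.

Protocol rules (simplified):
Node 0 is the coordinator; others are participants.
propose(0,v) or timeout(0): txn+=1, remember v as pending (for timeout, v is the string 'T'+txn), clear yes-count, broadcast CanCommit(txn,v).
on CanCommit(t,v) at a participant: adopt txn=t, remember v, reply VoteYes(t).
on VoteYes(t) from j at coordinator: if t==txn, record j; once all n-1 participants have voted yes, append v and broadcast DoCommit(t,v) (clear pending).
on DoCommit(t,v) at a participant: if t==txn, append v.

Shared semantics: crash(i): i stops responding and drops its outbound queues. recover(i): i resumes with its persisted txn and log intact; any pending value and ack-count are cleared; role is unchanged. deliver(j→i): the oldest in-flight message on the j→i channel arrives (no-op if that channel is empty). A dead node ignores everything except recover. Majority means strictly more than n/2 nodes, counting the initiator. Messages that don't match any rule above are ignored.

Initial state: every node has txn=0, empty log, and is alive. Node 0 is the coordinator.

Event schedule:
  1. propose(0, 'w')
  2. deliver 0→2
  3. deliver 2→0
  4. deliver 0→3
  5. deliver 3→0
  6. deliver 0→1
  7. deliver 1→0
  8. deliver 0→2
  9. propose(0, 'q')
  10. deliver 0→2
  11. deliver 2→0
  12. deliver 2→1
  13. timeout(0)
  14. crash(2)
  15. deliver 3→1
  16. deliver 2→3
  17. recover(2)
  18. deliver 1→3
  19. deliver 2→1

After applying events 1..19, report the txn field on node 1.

step 1 propose(0,'w'): 0={coor,t=1,log=-}
step 2 deliver 0→2: 2={part,t=1,log=-}
step 3 deliver 2→0: —
step 4 deliver 0→3: 3={part,t=1,log=-}
step 5 deliver 3→0: —
step 6 deliver 0→1: 1={part,t=1,log=-}
step 7 deliver 1→0: 0={coor,t=1,log=w}
step 8 deliver 0→2: 2={part,t=1,log=w}
step 9 propose(0,'q'): 0={coor,t=2,log=w}
step 10 deliver 0→2: 2={part,t=2,log=w}
step 11 deliver 2→0: —
step 12 deliver 2→1: —
step 13 timeout(0): 0={coor,t=3,log=w}
step 14 crash(2): 2={✗part,t=2,log=w}
step 15 deliver 3→1: —
step 16 deliver 2→3: —
step 17 recover(2): 2={part,t=2,log=w}
step 18 deliver 1→3: —
step 19 deliver 2→1: —

1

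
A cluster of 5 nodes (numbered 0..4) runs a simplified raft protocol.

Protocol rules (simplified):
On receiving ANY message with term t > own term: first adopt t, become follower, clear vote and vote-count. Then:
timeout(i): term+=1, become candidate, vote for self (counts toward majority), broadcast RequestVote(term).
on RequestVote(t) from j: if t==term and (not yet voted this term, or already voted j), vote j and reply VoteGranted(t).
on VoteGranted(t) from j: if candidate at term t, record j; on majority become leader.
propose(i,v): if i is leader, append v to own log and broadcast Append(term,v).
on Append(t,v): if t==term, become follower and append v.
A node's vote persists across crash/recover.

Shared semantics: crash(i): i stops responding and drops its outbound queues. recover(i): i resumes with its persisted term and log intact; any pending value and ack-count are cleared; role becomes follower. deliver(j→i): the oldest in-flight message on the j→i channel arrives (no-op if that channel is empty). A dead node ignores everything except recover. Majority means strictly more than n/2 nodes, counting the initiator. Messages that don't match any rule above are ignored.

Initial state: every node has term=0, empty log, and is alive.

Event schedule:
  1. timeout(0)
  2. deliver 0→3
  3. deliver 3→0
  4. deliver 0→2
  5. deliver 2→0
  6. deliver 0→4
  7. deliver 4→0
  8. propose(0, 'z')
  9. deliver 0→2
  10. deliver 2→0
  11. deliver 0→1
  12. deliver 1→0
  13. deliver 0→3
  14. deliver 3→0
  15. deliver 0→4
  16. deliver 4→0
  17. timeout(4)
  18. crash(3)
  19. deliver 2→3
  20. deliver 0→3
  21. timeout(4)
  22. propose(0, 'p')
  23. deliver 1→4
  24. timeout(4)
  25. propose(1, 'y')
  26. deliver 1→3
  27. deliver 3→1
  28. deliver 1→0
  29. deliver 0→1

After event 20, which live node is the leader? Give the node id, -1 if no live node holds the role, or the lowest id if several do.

step 1 timeout(0): 0={cand,t=1,log=-}
step 2 deliver 0→3: 3={foll,t=1,log=-}
step 3 deliver 3→0: —
step 4 deliver 0→2: 2={foll,t=1,log=-}
step 5 deliver 2→0: 0={lead,t=1,log=-}
step 6 deliver 0→4: 4={foll,t=1,log=-}
step 7 deliver 4→0: —
step 8 propose(0,'z'): 0={lead,t=1,log=z}
step 9 deliver 0→2: 2={foll,t=1,log=z}
step 10 deliver 2→0: —
step 11 deliver 0→1: 1={foll,t=1,log=-}
step 12 deliver 1→0: —
step 13 deliver 0→3: 3={foll,t=1,log=z}
step 14 deliver 3→0: —
step 15 deliver 0→4: 4={foll,t=1,log=z}
step 16 deliver 4→0: —
step 17 timeout(4): 4={cand,t=2,log=z}
step 18 crash(3): 3={✗foll,t=1,log=z}
step 19 deliver 2→3: —
step 20 deliver 0→3: —

0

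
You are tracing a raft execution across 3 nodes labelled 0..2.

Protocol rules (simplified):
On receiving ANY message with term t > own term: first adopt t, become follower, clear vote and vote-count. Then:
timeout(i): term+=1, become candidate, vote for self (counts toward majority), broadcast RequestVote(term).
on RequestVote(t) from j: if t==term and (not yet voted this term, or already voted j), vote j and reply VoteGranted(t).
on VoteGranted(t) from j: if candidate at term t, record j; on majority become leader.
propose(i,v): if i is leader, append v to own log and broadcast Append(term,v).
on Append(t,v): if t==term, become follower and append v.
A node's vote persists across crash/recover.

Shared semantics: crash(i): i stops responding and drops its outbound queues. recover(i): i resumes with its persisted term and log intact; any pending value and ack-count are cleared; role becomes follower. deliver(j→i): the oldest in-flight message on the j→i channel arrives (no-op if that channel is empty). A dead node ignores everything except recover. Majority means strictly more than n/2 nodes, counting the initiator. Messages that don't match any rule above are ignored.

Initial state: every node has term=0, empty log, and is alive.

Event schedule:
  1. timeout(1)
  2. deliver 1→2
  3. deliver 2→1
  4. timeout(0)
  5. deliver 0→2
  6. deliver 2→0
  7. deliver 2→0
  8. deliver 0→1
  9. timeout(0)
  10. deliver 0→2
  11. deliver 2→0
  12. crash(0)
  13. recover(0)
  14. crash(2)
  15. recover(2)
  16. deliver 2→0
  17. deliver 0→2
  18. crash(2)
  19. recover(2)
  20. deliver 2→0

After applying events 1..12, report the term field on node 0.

2

e1 timeout(1): 1[cand,t=1,-]
e2 deliver 1→2: 2[foll,t=1,-]
e3 deliver 2→1: 1[lead,t=1,-]
e4 timeout(0): 0[cand,t=1,-]
e5 deliver 0→2: ·
e6 deliver 2→0: ·
e7 deliver 2→0: ·
e8 deliver 0→1: ·
e9 timeout(0): 0[cand,t=2,-]
e10 deliver 0→2: 2[foll,t=2,-]
e11 deliver 2→0: 0[lead,t=2,-]
e12 crash(0): 0[✗lead,t=2,-]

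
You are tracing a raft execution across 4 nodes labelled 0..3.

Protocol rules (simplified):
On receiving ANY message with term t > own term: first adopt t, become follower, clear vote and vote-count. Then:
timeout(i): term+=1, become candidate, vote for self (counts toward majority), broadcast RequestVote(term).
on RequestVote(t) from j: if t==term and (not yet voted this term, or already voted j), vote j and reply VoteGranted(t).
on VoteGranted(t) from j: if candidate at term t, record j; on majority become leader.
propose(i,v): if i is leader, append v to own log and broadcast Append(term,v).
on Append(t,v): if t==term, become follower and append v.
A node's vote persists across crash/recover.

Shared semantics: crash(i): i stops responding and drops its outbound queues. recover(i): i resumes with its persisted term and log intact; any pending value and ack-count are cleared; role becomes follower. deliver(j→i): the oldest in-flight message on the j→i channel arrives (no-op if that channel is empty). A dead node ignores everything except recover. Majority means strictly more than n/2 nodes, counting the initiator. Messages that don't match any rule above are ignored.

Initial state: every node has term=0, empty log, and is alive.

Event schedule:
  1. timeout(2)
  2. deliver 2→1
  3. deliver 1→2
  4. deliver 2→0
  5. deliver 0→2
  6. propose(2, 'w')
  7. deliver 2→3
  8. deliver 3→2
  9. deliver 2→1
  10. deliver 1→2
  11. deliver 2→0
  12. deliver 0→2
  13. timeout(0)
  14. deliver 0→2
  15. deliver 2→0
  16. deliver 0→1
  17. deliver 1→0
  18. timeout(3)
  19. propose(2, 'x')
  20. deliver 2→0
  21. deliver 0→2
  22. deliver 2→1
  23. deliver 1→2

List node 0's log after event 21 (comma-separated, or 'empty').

step 1 timeout(2): 2={cand,t=1,log=-}
step 2 deliver 2→1: 1={foll,t=1,log=-}
step 3 deliver 1→2: —
step 4 deliver 2→0: 0={foll,t=1,log=-}
step 5 deliver 0→2: 2={lead,t=1,log=-}
step 6 propose(2,'w'): 2={lead,t=1,log=w}
step 7 deliver 2→3: 3={foll,t=1,log=-}
step 8 deliver 3→2: —
step 9 deliver 2→1: 1={foll,t=1,log=w}
step 10 deliver 1→2: —
step 11 deliver 2→0: 0={foll,t=1,log=w}
step 12 deliver 0→2: —
step 13 timeout(0): 0={cand,t=2,log=w}
step 14 deliver 0→2: 2={foll,t=2,log=w}
step 15 deliver 2→0: —
step 16 deliver 0→1: 1={foll,t=2,log=w}
step 17 deliver 1→0: 0={lead,t=2,log=w}
step 18 timeout(3): 3={cand,t=2,log=-}
step 19 propose(2,'x'): —
step 20 deliver 2→0: —
step 21 deliver 0→2: —

w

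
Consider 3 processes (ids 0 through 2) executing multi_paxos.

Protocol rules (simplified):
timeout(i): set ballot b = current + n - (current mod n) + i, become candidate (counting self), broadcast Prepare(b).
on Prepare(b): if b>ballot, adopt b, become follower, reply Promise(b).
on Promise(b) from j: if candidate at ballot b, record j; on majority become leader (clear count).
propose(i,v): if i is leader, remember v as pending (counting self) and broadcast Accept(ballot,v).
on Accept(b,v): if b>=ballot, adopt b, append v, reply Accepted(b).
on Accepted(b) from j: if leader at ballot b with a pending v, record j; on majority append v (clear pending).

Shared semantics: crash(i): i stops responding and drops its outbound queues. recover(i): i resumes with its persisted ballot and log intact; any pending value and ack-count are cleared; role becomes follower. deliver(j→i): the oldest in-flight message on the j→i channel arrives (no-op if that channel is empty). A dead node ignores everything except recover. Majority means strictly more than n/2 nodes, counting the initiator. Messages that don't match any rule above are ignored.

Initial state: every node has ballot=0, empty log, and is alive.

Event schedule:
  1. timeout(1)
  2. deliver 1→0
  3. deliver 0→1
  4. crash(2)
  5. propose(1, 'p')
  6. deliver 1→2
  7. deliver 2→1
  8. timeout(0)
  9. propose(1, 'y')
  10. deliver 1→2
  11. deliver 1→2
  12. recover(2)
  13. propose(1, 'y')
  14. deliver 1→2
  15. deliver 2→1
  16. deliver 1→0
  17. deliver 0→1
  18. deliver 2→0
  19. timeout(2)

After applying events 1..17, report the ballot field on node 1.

step 1 timeout(1): 1={cand,b=4,log=-}
step 2 deliver 1→0: 0={foll,b=4,log=-}
step 3 deliver 0→1: 1={lead,b=4,log=-}
step 4 crash(2): 2={✗foll,b=0,log=-}
step 5 propose(1,'p'): —
step 6 deliver 1→2: —
step 7 deliver 2→1: —
step 8 timeout(0): 0={cand,b=6,log=-}
step 9 propose(1,'y'): —
step 10 deliver 1→2: —
step 11 deliver 1→2: —
step 12 recover(2): 2={foll,b=0,log=-}
step 13 propose(1,'y'): —
step 14 deliver 1→2: 2={foll,b=4,log=-}
step 15 deliver 2→1: —
step 16 deliver 1→0: —
step 17 deliver 0→1: 1={foll,b=6,log=-}

6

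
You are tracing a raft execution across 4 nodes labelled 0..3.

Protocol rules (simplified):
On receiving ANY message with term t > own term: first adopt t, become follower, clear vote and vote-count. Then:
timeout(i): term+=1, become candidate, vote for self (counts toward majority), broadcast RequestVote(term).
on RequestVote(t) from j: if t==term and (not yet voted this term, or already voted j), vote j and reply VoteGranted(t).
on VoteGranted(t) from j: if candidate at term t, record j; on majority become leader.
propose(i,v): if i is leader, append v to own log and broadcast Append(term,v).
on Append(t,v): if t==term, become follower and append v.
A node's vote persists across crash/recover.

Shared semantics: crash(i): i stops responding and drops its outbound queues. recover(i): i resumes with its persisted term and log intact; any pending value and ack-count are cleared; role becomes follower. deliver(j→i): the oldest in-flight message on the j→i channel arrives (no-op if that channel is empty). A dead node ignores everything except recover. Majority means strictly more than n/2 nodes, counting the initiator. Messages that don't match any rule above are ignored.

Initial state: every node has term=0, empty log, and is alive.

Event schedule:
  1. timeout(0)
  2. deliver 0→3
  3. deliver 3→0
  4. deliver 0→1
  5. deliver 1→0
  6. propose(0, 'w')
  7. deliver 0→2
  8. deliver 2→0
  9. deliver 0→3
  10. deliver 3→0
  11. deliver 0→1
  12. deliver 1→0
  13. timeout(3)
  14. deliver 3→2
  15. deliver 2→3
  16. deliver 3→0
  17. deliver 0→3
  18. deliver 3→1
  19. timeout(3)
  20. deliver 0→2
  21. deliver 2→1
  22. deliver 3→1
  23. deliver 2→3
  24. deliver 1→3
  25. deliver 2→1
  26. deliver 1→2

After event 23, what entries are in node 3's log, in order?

w

[1] timeout(0) → N0(cand t1 [-])
[2] deliver 0→3 → N3(foll t1 [-])
[3] deliver 3→0 → ∅
[4] deliver 0→1 → N1(foll t1 [-])
[5] deliver 1→0 → N0(lead t1 [-])
[6] propose(0,'w') → N0(lead t1 [w])
[7] deliver 0→2 → N2(foll t1 [-])
[8] deliver 2→0 → ∅
[9] deliver 0→3 → N3(foll t1 [w])
[10] deliver 3→0 → ∅
[11] deliver 0→1 → N1(foll t1 [w])
[12] deliver 1→0 → ∅
[13] timeout(3) → N3(cand t2 [w])
[14] deliver 3→2 → N2(foll t2 [-])
[15] deliver 2→3 → ∅
[16] deliver 3→0 → N0(foll t2 [w])
[17] deliver 0→3 → N3(lead t2 [w])
[18] deliver 3→1 → N1(foll t2 [w])
[19] timeout(3) → N3(cand t3 [w])
[20] deliver 0→2 → ∅
[21] deliver 2→1 → ∅
[22] deliver 3→1 → N1(foll t3 [w])
[23] deliver 2→3 → ∅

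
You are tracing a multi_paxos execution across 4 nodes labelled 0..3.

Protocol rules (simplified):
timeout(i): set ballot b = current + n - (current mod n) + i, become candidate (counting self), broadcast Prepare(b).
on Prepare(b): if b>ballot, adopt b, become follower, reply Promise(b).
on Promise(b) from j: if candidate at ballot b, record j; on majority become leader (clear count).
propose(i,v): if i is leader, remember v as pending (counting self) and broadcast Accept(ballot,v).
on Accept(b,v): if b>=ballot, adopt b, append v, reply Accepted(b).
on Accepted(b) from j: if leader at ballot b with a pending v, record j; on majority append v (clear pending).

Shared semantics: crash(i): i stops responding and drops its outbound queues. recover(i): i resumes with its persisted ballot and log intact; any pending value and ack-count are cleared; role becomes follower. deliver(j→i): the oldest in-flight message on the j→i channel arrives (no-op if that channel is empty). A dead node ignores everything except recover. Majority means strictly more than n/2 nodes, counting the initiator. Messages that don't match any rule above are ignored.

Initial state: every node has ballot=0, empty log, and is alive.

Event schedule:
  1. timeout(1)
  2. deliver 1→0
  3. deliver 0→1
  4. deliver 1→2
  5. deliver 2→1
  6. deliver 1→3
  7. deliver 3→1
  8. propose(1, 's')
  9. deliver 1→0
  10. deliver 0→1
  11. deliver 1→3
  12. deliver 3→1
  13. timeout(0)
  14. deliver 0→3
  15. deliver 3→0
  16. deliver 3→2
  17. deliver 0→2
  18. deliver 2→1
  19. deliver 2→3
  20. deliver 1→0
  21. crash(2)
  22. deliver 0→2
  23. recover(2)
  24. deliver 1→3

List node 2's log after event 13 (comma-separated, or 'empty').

empty

after 1 — timeout(1): n1:cand/b5/[-]
after 2 — deliver 1→0: n0:foll/b5/[-]
after 3 — deliver 0→1: ·
after 4 — deliver 1→2: n2:foll/b5/[-]
after 5 — deliver 2→1: n1:lead/b5/[-]
after 6 — deliver 1→3: n3:foll/b5/[-]
after 7 — deliver 3→1: ·
after 8 — propose(1,'s'): ·
after 9 — deliver 1→0: n0:foll/b5/[s]
after 10 — deliver 0→1: ·
after 11 — deliver 1→3: n3:foll/b5/[s]
after 12 — deliver 3→1: n1:lead/b5/[s]
after 13 — timeout(0): n0:cand/b8/[s]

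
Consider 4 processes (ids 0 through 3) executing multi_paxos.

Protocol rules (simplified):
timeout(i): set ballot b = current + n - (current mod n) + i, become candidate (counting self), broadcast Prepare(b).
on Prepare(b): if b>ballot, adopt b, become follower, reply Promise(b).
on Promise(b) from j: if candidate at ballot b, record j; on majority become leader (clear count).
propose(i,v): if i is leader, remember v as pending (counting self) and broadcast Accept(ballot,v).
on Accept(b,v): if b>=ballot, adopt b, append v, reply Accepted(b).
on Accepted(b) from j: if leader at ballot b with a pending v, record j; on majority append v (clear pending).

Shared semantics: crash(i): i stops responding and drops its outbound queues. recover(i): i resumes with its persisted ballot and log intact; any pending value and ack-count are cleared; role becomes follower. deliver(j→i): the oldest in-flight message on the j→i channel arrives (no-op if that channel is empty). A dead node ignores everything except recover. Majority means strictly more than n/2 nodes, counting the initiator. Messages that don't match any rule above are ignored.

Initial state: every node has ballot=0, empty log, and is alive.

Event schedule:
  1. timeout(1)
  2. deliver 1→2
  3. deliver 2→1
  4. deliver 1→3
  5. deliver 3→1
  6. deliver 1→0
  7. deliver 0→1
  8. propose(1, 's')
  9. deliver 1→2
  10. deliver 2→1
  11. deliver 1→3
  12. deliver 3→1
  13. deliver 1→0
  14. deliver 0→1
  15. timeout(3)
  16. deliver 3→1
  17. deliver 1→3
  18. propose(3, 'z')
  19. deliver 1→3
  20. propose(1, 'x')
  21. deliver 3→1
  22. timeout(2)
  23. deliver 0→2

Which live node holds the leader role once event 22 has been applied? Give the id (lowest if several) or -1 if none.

-1

[1] timeout(1) → N1(cand b5 [-])
[2] deliver 1→2 → N2(foll b5 [-])
[3] deliver 2→1 → ∅
[4] deliver 1→3 → N3(foll b5 [-])
[5] deliver 3→1 → N1(lead b5 [-])
[6] deliver 1→0 → N0(foll b5 [-])
[7] deliver 0→1 → ∅
[8] propose(1,'s') → ∅
[9] deliver 1→2 → N2(foll b5 [s])
[10] deliver 2→1 → ∅
[11] deliver 1→3 → N3(foll b5 [s])
[12] deliver 3→1 → N1(lead b5 [s])
[13] deliver 1→0 → N0(foll b5 [s])
[14] deliver 0→1 → ∅
[15] timeout(3) → N3(cand b11 [s])
[16] deliver 3→1 → N1(foll b11 [s])
[17] deliver 1→3 → ∅
[18] propose(3,'z') → ∅
[19] deliver 1→3 → ∅
[20] propose(1,'x') → ∅
[21] deliver 3→1 → ∅
[22] timeout(2) → N2(cand b10 [s])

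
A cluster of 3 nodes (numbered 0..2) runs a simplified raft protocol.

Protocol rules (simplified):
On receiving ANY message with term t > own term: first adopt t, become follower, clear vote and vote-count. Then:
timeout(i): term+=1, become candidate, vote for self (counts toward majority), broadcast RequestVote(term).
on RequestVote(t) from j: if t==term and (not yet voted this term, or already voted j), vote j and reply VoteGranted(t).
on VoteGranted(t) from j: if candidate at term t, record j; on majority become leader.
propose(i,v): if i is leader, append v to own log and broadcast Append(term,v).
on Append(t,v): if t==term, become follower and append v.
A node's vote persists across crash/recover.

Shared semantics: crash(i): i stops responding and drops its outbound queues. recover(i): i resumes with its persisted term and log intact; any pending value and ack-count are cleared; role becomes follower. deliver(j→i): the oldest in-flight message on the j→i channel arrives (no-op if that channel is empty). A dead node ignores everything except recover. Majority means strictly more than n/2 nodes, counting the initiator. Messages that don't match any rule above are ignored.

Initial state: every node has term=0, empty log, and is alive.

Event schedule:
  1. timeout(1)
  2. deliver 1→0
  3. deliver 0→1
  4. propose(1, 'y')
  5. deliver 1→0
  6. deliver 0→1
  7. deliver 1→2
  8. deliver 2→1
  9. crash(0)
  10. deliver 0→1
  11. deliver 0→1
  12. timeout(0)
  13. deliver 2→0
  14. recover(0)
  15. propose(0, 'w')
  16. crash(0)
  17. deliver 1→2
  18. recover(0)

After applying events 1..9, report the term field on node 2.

[1] timeout(1) → N1(cand t1 [-])
[2] deliver 1→0 → N0(foll t1 [-])
[3] deliver 0→1 → N1(lead t1 [-])
[4] propose(1,'y') → N1(lead t1 [y])
[5] deliver 1→0 → N0(foll t1 [y])
[6] deliver 0→1 → ∅
[7] deliver 1→2 → N2(foll t1 [-])
[8] deliver 2→1 → ∅
[9] crash(0) → N0(✗foll t1 [y])

1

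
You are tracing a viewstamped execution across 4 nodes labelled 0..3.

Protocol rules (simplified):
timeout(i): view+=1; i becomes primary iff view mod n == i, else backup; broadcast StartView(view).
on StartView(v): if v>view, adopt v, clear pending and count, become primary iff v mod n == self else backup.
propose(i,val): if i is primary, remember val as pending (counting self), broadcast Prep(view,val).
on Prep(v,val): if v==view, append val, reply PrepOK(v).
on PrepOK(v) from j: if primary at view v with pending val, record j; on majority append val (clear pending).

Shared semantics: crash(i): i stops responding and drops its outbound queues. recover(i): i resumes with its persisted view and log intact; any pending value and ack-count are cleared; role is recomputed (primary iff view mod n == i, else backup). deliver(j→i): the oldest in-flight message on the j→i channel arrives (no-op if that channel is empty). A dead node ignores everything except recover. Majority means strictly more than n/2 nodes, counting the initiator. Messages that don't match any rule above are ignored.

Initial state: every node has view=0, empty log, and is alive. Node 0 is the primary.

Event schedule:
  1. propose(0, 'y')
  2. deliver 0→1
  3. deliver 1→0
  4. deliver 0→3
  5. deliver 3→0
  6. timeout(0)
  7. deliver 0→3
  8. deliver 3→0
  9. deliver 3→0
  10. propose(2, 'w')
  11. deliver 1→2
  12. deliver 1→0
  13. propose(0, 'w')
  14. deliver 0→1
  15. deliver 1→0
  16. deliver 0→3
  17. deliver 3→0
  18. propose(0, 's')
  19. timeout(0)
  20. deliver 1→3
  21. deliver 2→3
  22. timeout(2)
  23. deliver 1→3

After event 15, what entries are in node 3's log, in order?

y

step 1 propose(0,'y'): —
step 2 deliver 0→1: 1={back,v=0,log=y}
step 3 deliver 1→0: —
step 4 deliver 0→3: 3={back,v=0,log=y}
step 5 deliver 3→0: 0={prim,v=0,log=y}
step 6 timeout(0): 0={back,v=1,log=y}
step 7 deliver 0→3: 3={back,v=1,log=y}
step 8 deliver 3→0: —
step 9 deliver 3→0: —
step 10 propose(2,'w'): —
step 11 deliver 1→2: —
step 12 deliver 1→0: —
step 13 propose(0,'w'): —
step 14 deliver 0→1: 1={prim,v=1,log=y}
step 15 deliver 1→0: —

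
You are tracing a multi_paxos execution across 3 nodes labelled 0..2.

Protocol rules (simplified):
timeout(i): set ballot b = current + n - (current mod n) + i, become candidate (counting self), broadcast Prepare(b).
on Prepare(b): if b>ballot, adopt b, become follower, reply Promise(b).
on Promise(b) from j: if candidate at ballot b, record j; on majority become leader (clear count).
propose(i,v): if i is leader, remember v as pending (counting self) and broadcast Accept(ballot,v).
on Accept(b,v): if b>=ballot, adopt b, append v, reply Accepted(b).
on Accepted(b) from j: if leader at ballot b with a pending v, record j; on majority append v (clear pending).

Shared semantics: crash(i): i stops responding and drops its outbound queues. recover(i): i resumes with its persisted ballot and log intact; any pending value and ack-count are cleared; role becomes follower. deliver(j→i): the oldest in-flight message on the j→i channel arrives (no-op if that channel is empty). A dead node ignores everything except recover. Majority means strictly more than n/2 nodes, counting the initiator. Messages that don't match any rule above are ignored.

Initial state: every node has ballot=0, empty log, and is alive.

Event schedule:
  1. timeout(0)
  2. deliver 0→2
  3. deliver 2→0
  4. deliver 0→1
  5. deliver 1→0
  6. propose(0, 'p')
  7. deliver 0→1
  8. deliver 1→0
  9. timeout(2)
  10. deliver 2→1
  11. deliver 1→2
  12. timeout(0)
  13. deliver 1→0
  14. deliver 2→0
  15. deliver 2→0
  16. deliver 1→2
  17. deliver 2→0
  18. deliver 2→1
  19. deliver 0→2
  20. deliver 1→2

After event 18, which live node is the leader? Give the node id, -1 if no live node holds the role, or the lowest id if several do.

after 1 — timeout(0): n0:cand/b3/[-]
after 2 — deliver 0→2: n2:foll/b3/[-]
after 3 — deliver 2→0: n0:lead/b3/[-]
after 4 — deliver 0→1: n1:foll/b3/[-]
after 5 — deliver 1→0: ·
after 6 — propose(0,'p'): ·
after 7 — deliver 0→1: n1:foll/b3/[p]
after 8 — deliver 1→0: n0:lead/b3/[p]
after 9 — timeout(2): n2:cand/b8/[-]
after 10 — deliver 2→1: n1:foll/b8/[p]
after 11 — deliver 1→2: n2:lead/b8/[-]
after 12 — timeout(0): n0:cand/b6/[p]
after 13 — deliver 1→0: ·
after 14 — deliver 2→0: n0:foll/b8/[p]
after 15 — deliver 2→0: ·
after 16 — deliver 1→2: ·
after 17 — deliver 2→0: ·
after 18 — deliver 2→1: ·

2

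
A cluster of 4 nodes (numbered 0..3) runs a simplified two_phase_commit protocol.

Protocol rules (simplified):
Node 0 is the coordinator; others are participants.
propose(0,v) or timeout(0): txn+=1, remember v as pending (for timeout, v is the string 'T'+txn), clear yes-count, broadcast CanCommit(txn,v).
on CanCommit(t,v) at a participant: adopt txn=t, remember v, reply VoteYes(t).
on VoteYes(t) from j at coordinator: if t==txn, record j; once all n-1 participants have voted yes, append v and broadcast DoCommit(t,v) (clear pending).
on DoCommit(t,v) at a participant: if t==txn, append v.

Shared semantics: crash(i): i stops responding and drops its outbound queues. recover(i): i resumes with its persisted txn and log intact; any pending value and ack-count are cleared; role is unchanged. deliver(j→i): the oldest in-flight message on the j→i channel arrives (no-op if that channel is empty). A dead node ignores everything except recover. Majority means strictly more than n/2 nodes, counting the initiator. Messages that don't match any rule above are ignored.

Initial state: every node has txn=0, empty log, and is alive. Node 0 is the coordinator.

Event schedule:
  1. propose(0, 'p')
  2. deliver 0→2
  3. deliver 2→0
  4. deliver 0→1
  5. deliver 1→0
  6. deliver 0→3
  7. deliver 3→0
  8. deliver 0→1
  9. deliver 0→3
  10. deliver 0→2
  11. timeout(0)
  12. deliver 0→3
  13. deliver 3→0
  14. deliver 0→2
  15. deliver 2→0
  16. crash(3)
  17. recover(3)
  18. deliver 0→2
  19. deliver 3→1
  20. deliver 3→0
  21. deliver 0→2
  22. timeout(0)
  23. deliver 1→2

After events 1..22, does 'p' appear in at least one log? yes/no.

yes

[1] propose(0,'p') → N0(coor t1 [-])
[2] deliver 0→2 → N2(part t1 [-])
[3] deliver 2→0 → ∅
[4] deliver 0→1 → N1(part t1 [-])
[5] deliver 1→0 → ∅
[6] deliver 0→3 → N3(part t1 [-])
[7] deliver 3→0 → N0(coor t1 [p])
[8] deliver 0→1 → N1(part t1 [p])
[9] deliver 0→3 → N3(part t1 [p])
[10] deliver 0→2 → N2(part t1 [p])
[11] timeout(0) → N0(coor t2 [p])
[12] deliver 0→3 → N3(part t2 [p])
[13] deliver 3→0 → ∅
[14] deliver 0→2 → N2(part t2 [p])
[15] deliver 2→0 → ∅
[16] crash(3) → N3(✗part t2 [p])
[17] recover(3) → N3(part t2 [p])
[18] deliver 0→2 → ∅
[19] deliver 3→1 → ∅
[20] deliver 3→0 → ∅
[21] deliver 0→2 → ∅
[22] timeout(0) → N0(coor t3 [p])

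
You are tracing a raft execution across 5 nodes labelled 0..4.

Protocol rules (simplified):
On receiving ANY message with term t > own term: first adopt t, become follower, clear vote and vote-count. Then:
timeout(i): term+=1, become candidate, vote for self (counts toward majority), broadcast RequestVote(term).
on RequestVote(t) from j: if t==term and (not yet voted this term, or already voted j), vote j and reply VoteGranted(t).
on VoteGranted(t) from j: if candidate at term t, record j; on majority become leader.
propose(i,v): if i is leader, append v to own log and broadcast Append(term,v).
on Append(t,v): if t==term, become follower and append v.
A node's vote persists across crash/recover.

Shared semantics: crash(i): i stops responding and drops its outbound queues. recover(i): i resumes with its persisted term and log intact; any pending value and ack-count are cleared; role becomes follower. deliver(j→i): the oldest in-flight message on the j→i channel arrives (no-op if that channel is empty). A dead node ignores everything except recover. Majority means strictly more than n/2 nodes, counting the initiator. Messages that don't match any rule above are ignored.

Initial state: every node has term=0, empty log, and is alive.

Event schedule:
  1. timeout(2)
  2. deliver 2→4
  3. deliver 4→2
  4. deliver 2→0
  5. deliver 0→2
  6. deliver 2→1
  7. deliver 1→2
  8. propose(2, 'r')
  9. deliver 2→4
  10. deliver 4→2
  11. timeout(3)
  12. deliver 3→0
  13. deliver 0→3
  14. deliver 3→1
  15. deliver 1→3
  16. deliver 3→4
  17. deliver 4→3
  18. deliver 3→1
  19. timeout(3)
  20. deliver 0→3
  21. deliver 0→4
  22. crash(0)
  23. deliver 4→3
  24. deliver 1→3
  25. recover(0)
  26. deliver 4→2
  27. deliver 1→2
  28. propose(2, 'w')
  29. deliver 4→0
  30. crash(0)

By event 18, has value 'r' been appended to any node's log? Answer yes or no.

yes

[1] timeout(2) → N2(cand t1 [-])
[2] deliver 2→4 → N4(foll t1 [-])
[3] deliver 4→2 → ∅
[4] deliver 2→0 → N0(foll t1 [-])
[5] deliver 0→2 → N2(lead t1 [-])
[6] deliver 2→1 → N1(foll t1 [-])
[7] deliver 1→2 → ∅
[8] propose(2,'r') → N2(lead t1 [r])
[9] deliver 2→4 → N4(foll t1 [r])
[10] deliver 4→2 → ∅
[11] timeout(3) → N3(cand t1 [-])
[12] deliver 3→0 → ∅
[13] deliver 0→3 → ∅
[14] deliver 3→1 → ∅
[15] deliver 1→3 → ∅
[16] deliver 3→4 → ∅
[17] deliver 4→3 → ∅
[18] deliver 3→1 → ∅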